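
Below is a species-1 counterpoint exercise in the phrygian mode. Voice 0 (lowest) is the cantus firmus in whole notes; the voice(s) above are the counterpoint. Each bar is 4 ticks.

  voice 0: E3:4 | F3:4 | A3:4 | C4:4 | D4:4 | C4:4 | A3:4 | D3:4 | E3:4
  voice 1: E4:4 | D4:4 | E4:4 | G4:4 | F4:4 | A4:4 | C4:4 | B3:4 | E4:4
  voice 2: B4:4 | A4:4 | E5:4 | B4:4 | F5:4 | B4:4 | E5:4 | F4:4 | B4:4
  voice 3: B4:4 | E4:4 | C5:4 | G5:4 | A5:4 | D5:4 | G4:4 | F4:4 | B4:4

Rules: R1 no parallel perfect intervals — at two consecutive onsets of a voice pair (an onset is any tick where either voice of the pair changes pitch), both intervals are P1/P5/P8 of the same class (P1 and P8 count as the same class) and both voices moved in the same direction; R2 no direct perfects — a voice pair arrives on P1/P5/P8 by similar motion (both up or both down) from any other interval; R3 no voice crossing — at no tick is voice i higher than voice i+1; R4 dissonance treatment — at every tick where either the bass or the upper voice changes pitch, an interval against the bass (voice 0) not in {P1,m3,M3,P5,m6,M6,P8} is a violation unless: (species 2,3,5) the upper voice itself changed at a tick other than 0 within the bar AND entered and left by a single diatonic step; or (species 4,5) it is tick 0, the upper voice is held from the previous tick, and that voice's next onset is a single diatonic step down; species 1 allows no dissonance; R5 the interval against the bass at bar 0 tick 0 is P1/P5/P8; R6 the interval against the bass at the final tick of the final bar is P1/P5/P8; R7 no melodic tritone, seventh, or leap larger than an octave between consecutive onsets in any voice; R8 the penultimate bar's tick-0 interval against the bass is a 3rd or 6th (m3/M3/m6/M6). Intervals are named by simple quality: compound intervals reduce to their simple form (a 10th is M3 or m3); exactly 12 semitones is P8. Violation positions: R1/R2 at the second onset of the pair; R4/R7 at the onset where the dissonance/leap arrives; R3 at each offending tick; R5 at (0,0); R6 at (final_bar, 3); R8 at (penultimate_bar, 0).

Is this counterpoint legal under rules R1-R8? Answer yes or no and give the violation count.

bar 0: v0=E3 v1=E4 v2=B4 v3=B4 (P5)
bar 1: v0=F3 v1=D4 v2=A4 v3=E4 (M7)
bar 2: v0=A3 v1=E4 v2=E5 v3=C5 (m3)
bar 3: v0=C4 v1=G4 v2=B4 v3=G5 (P5)
bar 4: v0=D4 v1=F4 v2=F5 v3=A5 (P5)
bar 5: v0=C4 v1=A4 v2=B4 v3=D5 (M2)
bar 6: v0=A3 v1=C4 v2=E5 v3=G4 (m7)
bar 7: v0=D3 v1=B3 v2=F4 v3=F4 (m3)
bar 8: v0=E3 v1=E4 v2=B4 v3=B4 (P5)
  R1 @ bar1.0: E4/B4 P5 -> D4/A4 P5 similar
  R3 @ bar1.0: A4 above E4
  R4 @ bar1.0: F3/E4 M7 untreated
  R3 @ bar1.1: A4 above E4
  R3 @ bar1.2: A4 above E4
  R3 @ bar1.3: A4 above E4
  R2 @ bar2.0: F3/D4 M6 -> A3/E4 P5 similar
  R2 @ bar2.0: F3/A4 M3 -> A3/E5 P5 similar
  R2 @ bar2.0: D4/A4 P5 -> E4/E5 P8 similar
  R3 @ bar2.0: E5 above C5
  R3 @ bar2.1: E5 above C5
  R3 @ bar2.2: E5 above C5
  R3 @ bar2.3: E5 above C5
  R1 @ bar3.0: A3/E4 P5 -> C4/G4 P5 similar
  R2 @ bar3.0: A3/C5 m3 -> C4/G5 P5 similar
  R2 @ bar3.0: E4/C5 m6 -> G4/G5 P8 similar
  R4 @ bar3.0: C4/B4 M7 untreated
  R1 @ bar4.0: C4/G5 P5 -> D4/A5 P5 similar
  R7 @ bar4.0: B4->F5 leap 6st
  R4 @ bar5.0: C4/B4 M7 untreated
  R4 @ bar5.0: C4/D5 M2 untreated
  R7 @ bar5.0: F5->B4 leap 6st
  R2 @ bar6.0: A4/D5 P4 -> C4/G4 P5 similar
  R3 @ bar6.0: E5 above G4
  R4 @ bar6.0: A3/G4 m7 untreated
  R3 @ bar6.1: E5 above G4
  R3 @ bar6.2: E5 above G4
  R3 @ bar6.3: E5 above G4
  R2 @ bar7.0: E5/G4 M6 -> F4/F4 P1 similar
  R7 @ bar7.0: E5->F4 leap 11st
  R1 @ bar8.0: F4/F4 P1 -> B4/B4 P1 similar
  R2 @ bar8.0: D3/B3 M6 -> E3/E4 P8 similar
  R2 @ bar8.0: D3/F4 m3 -> E3/B4 P5 similar
  R2 @ bar8.0: D3/F4 m3 -> E3/B4 P5 similar
  R2 @ bar8.0: B3/F4 TT -> E4/B4 P5 similar
  R2 @ bar8.0: B3/F4 TT -> E4/B4 P5 similar
  R7 @ bar8.0: F4->B4 leap 6st
  R7 @ bar8.0: F4->B4 leap 6st

No (38 violations)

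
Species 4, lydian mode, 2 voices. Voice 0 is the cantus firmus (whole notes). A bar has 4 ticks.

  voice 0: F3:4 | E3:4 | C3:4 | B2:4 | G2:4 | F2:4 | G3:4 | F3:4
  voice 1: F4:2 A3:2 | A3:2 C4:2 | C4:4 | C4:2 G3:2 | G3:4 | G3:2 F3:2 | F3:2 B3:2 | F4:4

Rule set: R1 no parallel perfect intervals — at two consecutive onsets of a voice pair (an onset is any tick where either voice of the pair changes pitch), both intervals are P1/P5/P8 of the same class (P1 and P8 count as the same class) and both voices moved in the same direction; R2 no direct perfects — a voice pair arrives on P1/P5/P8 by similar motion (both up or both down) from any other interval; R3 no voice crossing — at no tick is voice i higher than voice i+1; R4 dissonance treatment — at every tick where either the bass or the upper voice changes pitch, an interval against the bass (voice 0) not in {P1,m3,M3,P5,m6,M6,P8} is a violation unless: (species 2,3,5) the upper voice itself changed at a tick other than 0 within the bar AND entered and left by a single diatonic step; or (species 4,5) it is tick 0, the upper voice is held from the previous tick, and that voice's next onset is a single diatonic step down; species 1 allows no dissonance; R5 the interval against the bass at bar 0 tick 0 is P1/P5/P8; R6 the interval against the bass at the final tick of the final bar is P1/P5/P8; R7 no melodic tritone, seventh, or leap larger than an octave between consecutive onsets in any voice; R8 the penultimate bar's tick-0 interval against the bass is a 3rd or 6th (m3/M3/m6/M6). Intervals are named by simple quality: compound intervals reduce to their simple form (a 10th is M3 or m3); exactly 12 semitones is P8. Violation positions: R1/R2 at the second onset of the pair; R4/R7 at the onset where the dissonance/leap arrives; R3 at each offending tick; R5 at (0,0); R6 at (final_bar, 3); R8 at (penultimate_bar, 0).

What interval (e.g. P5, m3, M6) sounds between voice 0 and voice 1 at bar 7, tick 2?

voice 0=F3 voice 1=F4 -> P8

P8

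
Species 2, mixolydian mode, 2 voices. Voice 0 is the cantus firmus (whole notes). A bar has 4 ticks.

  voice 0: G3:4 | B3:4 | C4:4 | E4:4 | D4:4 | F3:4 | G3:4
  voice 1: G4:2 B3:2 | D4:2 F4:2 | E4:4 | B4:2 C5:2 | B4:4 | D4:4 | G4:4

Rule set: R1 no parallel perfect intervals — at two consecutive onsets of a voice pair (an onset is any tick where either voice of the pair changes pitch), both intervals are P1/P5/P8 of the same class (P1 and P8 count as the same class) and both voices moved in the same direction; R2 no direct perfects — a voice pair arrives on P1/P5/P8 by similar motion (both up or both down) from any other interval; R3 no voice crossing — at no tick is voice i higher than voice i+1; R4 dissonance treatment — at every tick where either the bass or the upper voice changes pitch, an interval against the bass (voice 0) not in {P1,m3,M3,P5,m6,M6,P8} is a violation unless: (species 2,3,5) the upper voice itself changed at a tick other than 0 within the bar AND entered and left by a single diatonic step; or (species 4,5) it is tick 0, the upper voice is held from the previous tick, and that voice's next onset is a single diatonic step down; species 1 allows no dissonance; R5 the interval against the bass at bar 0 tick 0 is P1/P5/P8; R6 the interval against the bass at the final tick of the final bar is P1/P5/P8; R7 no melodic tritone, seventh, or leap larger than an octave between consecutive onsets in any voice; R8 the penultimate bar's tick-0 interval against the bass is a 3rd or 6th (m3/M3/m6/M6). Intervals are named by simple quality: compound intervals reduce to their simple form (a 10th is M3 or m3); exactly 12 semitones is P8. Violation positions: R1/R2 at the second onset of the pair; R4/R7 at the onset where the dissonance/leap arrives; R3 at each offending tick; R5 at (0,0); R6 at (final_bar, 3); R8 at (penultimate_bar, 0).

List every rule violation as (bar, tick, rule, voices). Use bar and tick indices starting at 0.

(1, 2, R4, (0, 1))
(3, 0, R2, (0, 1))
(6, 0, R2, (0, 1))

bar 0: v0=G3 v1=G4 downbeat P8
bar 1: v0=B3 v1=D4 downbeat m3
bar 2: v0=C4 v1=E4 downbeat M3
bar 3: v0=E4 v1=B4 downbeat P5
bar 4: v0=D4 v1=B4 downbeat M6
bar 5: v0=F3 v1=D4 downbeat M6
bar 6: v0=G3 v1=G4 downbeat P8
  -> R4 @ bar 1 tick 2 v(0, 1): B3/F4 TT untreated
  -> R2 @ bar 3 tick 0 v(0, 1): C4/E4 M3 -> E4/B4 P5 similar
  -> R2 @ bar 6 tick 0 v(0, 1): F3/D4 M6 -> G3/G4 P8 similar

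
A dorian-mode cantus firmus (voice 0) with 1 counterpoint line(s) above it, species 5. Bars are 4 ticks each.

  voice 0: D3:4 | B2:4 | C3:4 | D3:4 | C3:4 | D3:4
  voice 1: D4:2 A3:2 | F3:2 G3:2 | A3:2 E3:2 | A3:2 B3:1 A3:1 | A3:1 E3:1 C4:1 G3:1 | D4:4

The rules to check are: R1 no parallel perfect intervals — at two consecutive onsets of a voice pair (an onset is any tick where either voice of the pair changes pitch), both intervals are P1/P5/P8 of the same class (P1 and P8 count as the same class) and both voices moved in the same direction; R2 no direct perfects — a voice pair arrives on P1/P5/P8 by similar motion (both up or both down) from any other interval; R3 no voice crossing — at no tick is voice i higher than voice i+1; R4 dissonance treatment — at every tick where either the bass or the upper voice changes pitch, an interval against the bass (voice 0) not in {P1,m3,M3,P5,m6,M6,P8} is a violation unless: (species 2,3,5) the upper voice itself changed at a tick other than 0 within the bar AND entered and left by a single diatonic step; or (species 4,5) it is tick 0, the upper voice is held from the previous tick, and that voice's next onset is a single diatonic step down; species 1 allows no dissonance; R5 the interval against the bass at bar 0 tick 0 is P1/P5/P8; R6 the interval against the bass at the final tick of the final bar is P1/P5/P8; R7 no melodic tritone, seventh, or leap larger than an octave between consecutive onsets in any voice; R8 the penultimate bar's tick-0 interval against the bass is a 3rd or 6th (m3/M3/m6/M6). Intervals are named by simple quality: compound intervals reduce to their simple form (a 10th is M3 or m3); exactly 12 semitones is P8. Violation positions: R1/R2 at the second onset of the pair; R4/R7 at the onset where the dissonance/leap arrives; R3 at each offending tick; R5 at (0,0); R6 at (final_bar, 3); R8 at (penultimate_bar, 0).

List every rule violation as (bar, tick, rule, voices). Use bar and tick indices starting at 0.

(1, 0, R4, (0, 1))
(3, 0, R2, (0, 1))
(5, 0, R2, (0, 1))

bar 0: v0=D3 v1=D4 downbeat P8
bar 1: v0=B2 v1=F3 downbeat TT
bar 2: v0=C3 v1=A3 downbeat M6
bar 3: v0=D3 v1=A3 downbeat P5
bar 4: v0=C3 v1=A3 downbeat M6
bar 5: v0=D3 v1=D4 downbeat P8
  -> R4 @ bar 1 tick 0 v(0, 1): B2/F3 TT untreated
  -> R2 @ bar 3 tick 0 v(0, 1): C3/E3 M3 -> D3/A3 P5 similar
  -> R2 @ bar 5 tick 0 v(0, 1): C3/G3 P5 -> D3/D4 P8 similar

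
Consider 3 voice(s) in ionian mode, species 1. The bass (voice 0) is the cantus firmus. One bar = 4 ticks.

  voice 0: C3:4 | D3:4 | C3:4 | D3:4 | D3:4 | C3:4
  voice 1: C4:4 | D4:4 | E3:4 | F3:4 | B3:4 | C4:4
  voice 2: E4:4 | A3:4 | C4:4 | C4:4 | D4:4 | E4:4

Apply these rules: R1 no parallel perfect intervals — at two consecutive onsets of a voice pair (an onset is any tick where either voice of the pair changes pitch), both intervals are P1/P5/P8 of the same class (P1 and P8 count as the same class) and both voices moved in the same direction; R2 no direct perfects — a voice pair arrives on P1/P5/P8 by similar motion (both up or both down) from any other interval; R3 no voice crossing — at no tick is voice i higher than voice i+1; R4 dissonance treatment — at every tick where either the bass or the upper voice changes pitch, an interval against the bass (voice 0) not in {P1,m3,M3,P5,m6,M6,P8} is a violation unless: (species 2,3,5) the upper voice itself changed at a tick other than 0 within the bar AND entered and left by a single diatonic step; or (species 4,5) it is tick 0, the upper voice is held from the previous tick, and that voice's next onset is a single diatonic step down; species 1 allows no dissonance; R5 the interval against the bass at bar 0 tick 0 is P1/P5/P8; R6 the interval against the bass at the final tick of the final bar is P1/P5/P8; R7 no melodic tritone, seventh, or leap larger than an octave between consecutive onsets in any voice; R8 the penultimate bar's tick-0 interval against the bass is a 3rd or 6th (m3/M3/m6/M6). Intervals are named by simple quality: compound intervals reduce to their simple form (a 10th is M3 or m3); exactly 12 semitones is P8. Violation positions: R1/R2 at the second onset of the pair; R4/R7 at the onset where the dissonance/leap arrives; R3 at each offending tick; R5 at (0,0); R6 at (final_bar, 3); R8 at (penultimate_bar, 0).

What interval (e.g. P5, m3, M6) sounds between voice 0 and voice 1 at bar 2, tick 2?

voice 0=C3 voice 1=E3 -> M3

M3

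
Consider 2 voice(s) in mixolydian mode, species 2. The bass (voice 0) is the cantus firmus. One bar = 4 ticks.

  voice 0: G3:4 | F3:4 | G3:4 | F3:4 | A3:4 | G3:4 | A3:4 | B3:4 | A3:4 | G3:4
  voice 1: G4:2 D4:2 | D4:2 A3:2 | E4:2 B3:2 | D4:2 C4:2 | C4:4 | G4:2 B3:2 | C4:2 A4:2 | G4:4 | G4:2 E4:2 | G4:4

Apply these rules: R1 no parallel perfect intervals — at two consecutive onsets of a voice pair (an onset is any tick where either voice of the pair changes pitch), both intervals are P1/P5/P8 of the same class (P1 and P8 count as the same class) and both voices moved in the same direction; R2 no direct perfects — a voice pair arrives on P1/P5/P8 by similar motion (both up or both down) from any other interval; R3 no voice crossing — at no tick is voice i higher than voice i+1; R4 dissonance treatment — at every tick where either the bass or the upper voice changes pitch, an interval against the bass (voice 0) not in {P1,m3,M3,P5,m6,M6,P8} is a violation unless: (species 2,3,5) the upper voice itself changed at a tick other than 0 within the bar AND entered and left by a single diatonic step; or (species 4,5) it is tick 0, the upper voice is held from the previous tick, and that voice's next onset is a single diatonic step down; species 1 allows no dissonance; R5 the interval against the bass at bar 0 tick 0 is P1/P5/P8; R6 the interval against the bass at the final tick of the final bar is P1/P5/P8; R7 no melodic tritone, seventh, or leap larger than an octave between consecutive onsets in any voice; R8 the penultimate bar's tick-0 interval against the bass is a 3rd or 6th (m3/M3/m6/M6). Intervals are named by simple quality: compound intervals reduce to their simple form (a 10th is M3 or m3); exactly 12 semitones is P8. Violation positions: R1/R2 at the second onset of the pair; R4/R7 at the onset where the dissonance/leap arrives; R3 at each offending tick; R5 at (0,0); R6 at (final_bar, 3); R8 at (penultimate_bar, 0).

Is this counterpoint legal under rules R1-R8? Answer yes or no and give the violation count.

bar 0: v0=G3 v1=G4 (P8)
bar 1: v0=F3 v1=D4 (M6)
bar 2: v0=G3 v1=E4 (M6)
bar 3: v0=F3 v1=D4 (M6)
bar 4: v0=A3 v1=C4 (m3)
bar 5: v0=G3 v1=G4 (P8)
bar 6: v0=A3 v1=C4 (m3)
bar 7: v0=B3 v1=G4 (m6)
bar 8: v0=A3 v1=G4 (m7)
bar 9: v0=G3 v1=G4 (P8)
  R4 @ bar8.0: A3/G4 m7 untreated
  R8 @ bar8.0: penult m7 not 3rd/6th

No (2 violations)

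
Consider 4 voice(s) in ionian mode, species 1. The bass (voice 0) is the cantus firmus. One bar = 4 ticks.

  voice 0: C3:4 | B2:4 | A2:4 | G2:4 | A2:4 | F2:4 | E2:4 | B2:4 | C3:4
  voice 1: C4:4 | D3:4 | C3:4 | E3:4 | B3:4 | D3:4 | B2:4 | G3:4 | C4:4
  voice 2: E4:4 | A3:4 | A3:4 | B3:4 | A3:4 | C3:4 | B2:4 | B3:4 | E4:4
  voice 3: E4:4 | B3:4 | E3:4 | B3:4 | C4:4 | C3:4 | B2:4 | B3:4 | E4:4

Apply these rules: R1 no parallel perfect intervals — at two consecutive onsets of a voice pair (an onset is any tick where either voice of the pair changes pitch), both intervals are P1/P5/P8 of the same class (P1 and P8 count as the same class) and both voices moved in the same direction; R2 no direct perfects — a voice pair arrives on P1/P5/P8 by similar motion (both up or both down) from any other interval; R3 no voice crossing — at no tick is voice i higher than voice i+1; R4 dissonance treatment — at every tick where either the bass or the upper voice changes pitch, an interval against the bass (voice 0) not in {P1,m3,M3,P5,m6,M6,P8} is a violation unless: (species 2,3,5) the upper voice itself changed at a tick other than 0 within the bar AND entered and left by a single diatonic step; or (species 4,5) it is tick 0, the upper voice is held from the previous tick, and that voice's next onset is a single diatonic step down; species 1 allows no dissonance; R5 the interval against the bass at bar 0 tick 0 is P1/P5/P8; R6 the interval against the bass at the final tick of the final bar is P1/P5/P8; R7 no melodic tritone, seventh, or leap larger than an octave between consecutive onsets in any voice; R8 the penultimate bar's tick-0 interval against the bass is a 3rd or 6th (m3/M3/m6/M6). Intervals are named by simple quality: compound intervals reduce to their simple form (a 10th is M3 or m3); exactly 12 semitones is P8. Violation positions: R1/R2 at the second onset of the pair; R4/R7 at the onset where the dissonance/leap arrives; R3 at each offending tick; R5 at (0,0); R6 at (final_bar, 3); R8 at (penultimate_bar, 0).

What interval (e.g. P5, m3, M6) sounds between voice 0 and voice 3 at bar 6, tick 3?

P5

voice 0=E2 voice 3=B2 -> P5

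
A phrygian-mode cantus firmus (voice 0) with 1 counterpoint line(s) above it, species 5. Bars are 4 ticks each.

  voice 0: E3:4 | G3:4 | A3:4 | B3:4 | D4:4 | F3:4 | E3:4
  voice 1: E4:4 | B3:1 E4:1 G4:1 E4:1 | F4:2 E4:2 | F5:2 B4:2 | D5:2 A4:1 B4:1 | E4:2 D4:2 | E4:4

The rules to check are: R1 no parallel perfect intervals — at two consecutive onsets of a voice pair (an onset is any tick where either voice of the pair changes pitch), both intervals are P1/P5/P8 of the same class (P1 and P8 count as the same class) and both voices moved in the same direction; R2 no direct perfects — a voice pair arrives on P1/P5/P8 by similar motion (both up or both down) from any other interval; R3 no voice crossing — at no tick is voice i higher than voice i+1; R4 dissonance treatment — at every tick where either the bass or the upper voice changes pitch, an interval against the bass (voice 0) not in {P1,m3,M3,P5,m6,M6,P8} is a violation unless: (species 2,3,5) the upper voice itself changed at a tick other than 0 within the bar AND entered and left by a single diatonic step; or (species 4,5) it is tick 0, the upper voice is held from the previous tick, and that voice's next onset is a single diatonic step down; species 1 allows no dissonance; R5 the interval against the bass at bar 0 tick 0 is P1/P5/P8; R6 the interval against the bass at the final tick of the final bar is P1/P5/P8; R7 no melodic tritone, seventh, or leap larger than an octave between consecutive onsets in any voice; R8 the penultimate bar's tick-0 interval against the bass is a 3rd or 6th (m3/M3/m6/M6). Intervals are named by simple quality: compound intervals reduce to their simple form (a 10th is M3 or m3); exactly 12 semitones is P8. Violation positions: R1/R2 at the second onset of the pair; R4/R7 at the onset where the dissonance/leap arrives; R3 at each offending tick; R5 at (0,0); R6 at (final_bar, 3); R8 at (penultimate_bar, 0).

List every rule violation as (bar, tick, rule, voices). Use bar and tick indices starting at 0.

(3, 0, R4, (0, 1))
(3, 0, R7, (1,))
(3, 2, R7, (1,))
(4, 0, R1, (0, 1))
(5, 0, R4, (0, 1))
(5, 0, R8, (0, 1))

bar 0: v0=E3 v1=E4 downbeat P8
bar 1: v0=G3 v1=B3 downbeat M3
bar 2: v0=A3 v1=F4 downbeat m6
bar 3: v0=B3 v1=F5 downbeat TT
bar 4: v0=D4 v1=D5 downbeat P8
bar 5: v0=F3 v1=E4 downbeat M7
bar 6: v0=E3 v1=E4 downbeat P8
  -> R4 @ bar 3 tick 0 v(0, 1): B3/F5 TT untreated
  -> R7 @ bar 3 tick 0 v(1,): E4->F5 leap 13st
  -> R7 @ bar 3 tick 2 v(1,): F5->B4 leap 6st
  -> R1 @ bar 4 tick 0 v(0, 1): B3/B4 P8 -> D4/D5 P8 similar
  -> R4 @ bar 5 tick 0 v(0, 1): F3/E4 M7 untreated
  -> R8 @ bar 5 tick 0 v(0, 1): penult M7 not 3rd/6th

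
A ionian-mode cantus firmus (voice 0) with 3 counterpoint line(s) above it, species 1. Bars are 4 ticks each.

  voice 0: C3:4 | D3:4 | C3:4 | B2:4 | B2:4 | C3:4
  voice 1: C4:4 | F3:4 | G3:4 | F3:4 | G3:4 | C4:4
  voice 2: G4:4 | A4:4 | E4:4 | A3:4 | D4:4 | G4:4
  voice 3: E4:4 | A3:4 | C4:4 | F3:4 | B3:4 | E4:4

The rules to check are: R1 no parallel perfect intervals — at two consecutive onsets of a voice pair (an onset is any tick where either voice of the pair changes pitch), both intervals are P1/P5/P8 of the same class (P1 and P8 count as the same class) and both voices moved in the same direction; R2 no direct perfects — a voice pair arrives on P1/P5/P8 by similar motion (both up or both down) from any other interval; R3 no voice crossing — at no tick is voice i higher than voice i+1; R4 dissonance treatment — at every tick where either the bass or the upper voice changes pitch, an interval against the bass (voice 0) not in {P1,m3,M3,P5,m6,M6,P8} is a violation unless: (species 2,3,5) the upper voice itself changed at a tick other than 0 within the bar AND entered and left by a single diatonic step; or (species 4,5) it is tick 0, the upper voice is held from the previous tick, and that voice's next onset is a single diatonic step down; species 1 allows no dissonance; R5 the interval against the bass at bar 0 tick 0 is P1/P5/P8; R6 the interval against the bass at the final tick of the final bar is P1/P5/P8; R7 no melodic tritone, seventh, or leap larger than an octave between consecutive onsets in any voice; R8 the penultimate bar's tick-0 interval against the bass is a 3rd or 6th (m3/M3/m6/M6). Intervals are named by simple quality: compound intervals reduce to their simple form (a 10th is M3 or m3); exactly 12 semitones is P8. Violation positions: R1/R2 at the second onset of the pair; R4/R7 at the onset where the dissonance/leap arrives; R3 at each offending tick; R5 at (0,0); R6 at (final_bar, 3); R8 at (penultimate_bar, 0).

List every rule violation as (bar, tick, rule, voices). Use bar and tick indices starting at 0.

bar 0: v0=C3 v1=C4 v2=G4 v3=E4 downbeat M3
bar 1: v0=D3 v1=F3 v2=A4 v3=A3 downbeat P5
bar 2: v0=C3 v1=G3 v2=E4 v3=C4 downbeat P8
bar 3: v0=B2 v1=F3 v2=A3 v3=F3 downbeat TT
bar 4: v0=B2 v1=G3 v2=D4 v3=B3 downbeat P8
bar 5: v0=C3 v1=C4 v2=G4 v3=E4 downbeat M3
  -> R3 @ bar 0 tick 0 v(2, 3): G4 above E4
  -> R5 @ bar 0 tick 0 v(0, 3): opens on M3
  -> R3 @ bar 0 tick 1 v(2, 3): G4 above E4
  -> R3 @ bar 0 tick 2 v(2, 3): G4 above E4
  -> R3 @ bar 0 tick 3 v(2, 3): G4 above E4
  -> R1 @ bar 1 tick 0 v(0, 2): C3/G4 P5 -> D3/A4 P5 similar
  -> R3 @ bar 1 tick 0 v(2, 3): A4 above A3
  -> R3 @ bar 1 tick 1 v(2, 3): A4 above A3
  -> R3 @ bar 1 tick 2 v(2, 3): A4 above A3
  -> R3 @ bar 1 tick 3 v(2, 3): A4 above A3
  -> R3 @ bar 2 tick 0 v(2, 3): E4 above C4
  -> R3 @ bar 2 tick 1 v(2, 3): E4 above C4
  -> R3 @ bar 2 tick 2 v(2, 3): E4 above C4
  -> R3 @ bar 2 tick 3 v(2, 3): E4 above C4
  -> R2 @ bar 3 tick 0 v(1, 3): G3/C4 P4 -> F3/F3 P1 similar
  -> R3 @ bar 3 tick 0 v(2, 3): A3 above F3
  -> R4 @ bar 3 tick 0 v(0, 1): B2/F3 TT untreated
  -> R4 @ bar 3 tick 0 v(0, 2): B2/A3 m7 untreated
  -> R4 @ bar 3 tick 0 v(0, 3): B2/F3 TT untreated
  -> R3 @ bar 3 tick 1 v(2, 3): A3 above F3
  -> R3 @ bar 3 tick 2 v(2, 3): A3 above F3
  -> R3 @ bar 3 tick 3 v(2, 3): A3 above F3
  -> R2 @ bar 4 tick 0 v(1, 2): F3/A3 M3 -> G3/D4 P5 similar
  -> R3 @ bar 4 tick 0 v(2, 3): D4 above B3
  -> R7 @ bar 4 tick 0 v(3,): F3->B3 leap 6st
  -> R8 @ bar 4 tick 0 v(0, 3): penult P8 not 3rd/6th
  -> R3 @ bar 4 tick 1 v(2, 3): D4 above B3
  -> R3 @ bar 4 tick 2 v(2, 3): D4 above B3
  -> R3 @ bar 4 tick 3 v(2, 3): D4 above B3
  -> R1 @ bar 5 tick 0 v(1, 2): G3/D4 P5 -> C4/G4 P5 similar
  -> R2 @ bar 5 tick 0 v(0, 1): B2/G3 m6 -> C3/C4 P8 similar
  -> R2 @ bar 5 tick 0 v(0, 2): B2/D4 m3 -> C3/G4 P5 similar
  -> R3 @ bar 5 tick 0 v(2, 3): G4 above E4
  -> R3 @ bar 5 tick 1 v(2, 3): G4 above E4
  -> R3 @ bar 5 tick 2 v(2, 3): G4 above E4
  -> R3 @ bar 5 tick 3 v(2, 3): G4 above E4
  -> R6 @ bar 5 tick 3 v(0, 3): closes on M3

(0, 0, R3, (2, 3))
(0, 0, R5, (0, 3))
(0, 1, R3, (2, 3))
(0, 2, R3, (2, 3))
(0, 3, R3, (2, 3))
(1, 0, R1, (0, 2))
(1, 0, R3, (2, 3))
(1, 1, R3, (2, 3))
(1, 2, R3, (2, 3))
(1, 3, R3, (2, 3))
(2, 0, R3, (2, 3))
(2, 1, R3, (2, 3))
(2, 2, R3, (2, 3))
(2, 3, R3, (2, 3))
(3, 0, R2, (1, 3))
(3, 0, R3, (2, 3))
(3, 0, R4, (0, 1))
(3, 0, R4, (0, 2))
(3, 0, R4, (0, 3))
(3, 1, R3, (2, 3))
(3, 2, R3, (2, 3))
(3, 3, R3, (2, 3))
(4, 0, R2, (1, 2))
(4, 0, R3, (2, 3))
(4, 0, R7, (3,))
(4, 0, R8, (0, 3))
(4, 1, R3, (2, 3))
(4, 2, R3, (2, 3))
(4, 3, R3, (2, 3))
(5, 0, R1, (1, 2))
(5, 0, R2, (0, 1))
(5, 0, R2, (0, 2))
(5, 0, R3, (2, 3))
(5, 1, R3, (2, 3))
(5, 2, R3, (2, 3))
(5, 3, R3, (2, 3))
(5, 3, R6, (0, 3))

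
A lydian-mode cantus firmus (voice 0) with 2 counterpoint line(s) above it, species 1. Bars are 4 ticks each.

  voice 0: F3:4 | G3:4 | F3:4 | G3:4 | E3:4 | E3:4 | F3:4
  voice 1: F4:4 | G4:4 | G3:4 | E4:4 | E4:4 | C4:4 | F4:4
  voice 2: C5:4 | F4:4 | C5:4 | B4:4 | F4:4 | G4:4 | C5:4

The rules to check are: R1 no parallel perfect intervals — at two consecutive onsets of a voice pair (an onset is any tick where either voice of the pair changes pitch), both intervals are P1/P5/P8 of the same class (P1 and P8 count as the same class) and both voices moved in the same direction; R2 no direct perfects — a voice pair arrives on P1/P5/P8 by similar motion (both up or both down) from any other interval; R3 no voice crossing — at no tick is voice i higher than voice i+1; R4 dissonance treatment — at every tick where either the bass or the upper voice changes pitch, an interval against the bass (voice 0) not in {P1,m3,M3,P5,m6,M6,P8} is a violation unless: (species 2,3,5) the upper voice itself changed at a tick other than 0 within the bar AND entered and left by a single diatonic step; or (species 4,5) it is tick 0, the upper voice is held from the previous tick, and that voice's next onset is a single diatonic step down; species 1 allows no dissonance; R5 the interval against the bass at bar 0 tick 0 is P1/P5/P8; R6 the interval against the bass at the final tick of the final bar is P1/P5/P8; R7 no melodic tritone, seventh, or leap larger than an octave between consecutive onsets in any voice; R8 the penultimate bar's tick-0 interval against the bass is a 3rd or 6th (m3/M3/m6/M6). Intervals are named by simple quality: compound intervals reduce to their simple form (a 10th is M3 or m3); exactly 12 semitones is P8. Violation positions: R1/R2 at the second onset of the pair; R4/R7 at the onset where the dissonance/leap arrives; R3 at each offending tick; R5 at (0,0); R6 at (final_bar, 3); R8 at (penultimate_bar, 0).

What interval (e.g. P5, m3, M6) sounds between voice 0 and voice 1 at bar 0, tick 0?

P8

voice 0=F3 voice 1=F4 -> P8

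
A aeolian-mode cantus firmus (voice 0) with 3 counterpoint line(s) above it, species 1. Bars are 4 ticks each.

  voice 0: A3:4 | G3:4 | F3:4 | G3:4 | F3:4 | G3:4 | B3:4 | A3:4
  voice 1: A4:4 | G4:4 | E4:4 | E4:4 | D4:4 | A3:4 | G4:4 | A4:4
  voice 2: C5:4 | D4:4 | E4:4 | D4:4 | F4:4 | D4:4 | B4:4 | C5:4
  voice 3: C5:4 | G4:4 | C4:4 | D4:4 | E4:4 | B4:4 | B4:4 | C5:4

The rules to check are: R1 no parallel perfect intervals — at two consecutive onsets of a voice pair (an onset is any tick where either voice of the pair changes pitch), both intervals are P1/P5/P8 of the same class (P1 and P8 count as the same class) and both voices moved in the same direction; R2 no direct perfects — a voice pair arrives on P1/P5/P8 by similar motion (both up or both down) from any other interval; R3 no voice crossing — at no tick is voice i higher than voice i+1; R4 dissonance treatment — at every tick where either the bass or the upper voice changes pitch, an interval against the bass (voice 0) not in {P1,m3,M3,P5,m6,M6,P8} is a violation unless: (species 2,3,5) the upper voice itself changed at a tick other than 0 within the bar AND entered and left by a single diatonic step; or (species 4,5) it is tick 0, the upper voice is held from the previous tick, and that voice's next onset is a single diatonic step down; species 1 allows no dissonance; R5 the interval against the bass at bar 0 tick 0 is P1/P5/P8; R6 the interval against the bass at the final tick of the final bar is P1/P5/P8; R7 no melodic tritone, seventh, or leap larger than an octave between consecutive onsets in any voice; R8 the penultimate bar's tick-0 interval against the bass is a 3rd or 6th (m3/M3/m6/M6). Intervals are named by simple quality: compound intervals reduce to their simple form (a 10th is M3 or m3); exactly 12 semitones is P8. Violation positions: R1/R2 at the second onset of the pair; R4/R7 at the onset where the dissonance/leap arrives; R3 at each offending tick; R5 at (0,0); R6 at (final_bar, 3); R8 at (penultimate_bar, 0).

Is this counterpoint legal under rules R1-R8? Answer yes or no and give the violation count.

bar 0: v0=A3 v1=A4 v2=C5 v3=C5 (m3)
bar 1: v0=G3 v1=G4 v2=D4 v3=G4 (P8)
bar 2: v0=F3 v1=E4 v2=E4 v3=C4 (P5)
bar 3: v0=G3 v1=E4 v2=D4 v3=D4 (P5)
bar 4: v0=F3 v1=D4 v2=F4 v3=E4 (M7)
bar 5: v0=G3 v1=A3 v2=D4 v3=B4 (M3)
bar 6: v0=B3 v1=G4 v2=B4 v3=B4 (P8)
bar 7: v0=A3 v1=A4 v2=C5 v3=C5 (m3)
  R5 @ bar0.0: opens on m3
  R5 @ bar0.0: opens on m3
  R1 @ bar1.0: A3/A4 P8 -> G3/G4 P8 similar
  R2 @ bar1.0: A3/C5 m3 -> G3/D4 P5 similar
  R2 @ bar1.0: A3/C5 m3 -> G3/G4 P8 similar
  R2 @ bar1.0: A4/C5 m3 -> G4/G4 P1 similar
  R3 @ bar1.0: G4 above D4
  R7 @ bar1.0: C5->D4 leap 10st
  R3 @ bar1.1: G4 above D4
  R3 @ bar1.2: G4 above D4
  R3 @ bar1.3: G4 above D4
  R2 @ bar2.0: G3/G4 P8 -> F3/C4 P5 similar
  R3 @ bar2.0: E4 above C4
  R4 @ bar2.0: F3/E4 M7 untreated
  R4 @ bar2.0: F3/E4 M7 untreated
  R3 @ bar2.1: E4 above C4
  R3 @ bar2.2: E4 above C4
  R3 @ bar2.3: E4 above C4
  R1 @ bar3.0: F3/C4 P5 -> G3/D4 P5 similar
  R3 @ bar3.0: E4 above D4
  R3 @ bar3.1: E4 above D4
  R3 @ bar3.2: E4 above D4
  R3 @ bar3.3: E4 above D4
  R3 @ bar4.0: F4 above E4
  R4 @ bar4.0: F3/E4 M7 untreated
  R3 @ bar4.1: F4 above E4
  R3 @ bar4.2: F4 above E4
  R3 @ bar4.3: F4 above E4
  R4 @ bar5.0: G3/A3 M2 untreated
  R2 @ bar6.0: G3/D4 P5 -> B3/B4 P8 similar
  R7 @ bar6.0: A3->G4 leap 10st
  R8 @ bar6.0: penult P8 not 3rd/6th
  R8 @ bar6.0: penult P8 not 3rd/6th
  R1 @ bar7.0: B4/B4 P1 -> C5/C5 P1 similar
  R6 @ bar7.3: closes on m3
  R6 @ bar7.3: closes on m3

No (36 violations)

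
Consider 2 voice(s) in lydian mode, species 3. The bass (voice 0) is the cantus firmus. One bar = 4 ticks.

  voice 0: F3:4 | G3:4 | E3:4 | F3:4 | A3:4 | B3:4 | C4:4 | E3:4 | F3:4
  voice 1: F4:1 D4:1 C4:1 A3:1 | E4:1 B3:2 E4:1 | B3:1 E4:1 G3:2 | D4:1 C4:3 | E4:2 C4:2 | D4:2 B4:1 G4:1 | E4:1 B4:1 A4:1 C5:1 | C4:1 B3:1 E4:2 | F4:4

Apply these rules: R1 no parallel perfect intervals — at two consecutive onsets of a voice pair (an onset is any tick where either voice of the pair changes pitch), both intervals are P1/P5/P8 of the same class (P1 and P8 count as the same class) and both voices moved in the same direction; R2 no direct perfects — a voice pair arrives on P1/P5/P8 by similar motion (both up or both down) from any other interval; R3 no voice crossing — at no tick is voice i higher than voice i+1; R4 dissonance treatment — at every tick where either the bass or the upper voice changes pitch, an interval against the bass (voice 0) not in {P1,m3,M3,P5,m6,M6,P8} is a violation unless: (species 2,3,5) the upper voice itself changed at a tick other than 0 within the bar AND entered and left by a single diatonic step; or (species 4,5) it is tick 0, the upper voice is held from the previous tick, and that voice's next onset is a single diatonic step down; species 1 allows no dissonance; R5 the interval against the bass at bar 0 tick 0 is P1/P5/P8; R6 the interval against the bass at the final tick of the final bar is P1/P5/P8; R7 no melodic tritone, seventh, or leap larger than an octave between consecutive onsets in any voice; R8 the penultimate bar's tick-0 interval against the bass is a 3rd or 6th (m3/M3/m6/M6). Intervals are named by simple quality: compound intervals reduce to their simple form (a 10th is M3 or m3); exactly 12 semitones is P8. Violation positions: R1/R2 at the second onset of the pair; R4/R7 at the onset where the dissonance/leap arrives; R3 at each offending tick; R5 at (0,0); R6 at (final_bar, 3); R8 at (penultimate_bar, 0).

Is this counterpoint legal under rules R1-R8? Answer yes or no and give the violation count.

bar 0: v0=F3 v1=F4 (P8)
bar 1: v0=G3 v1=E4 (M6)
bar 2: v0=E3 v1=B3 (P5)
bar 3: v0=F3 v1=D4 (M6)
bar 4: v0=A3 v1=E4 (P5)
bar 5: v0=B3 v1=D4 (m3)
bar 6: v0=C4 v1=E4 (M3)
bar 7: v0=E3 v1=C4 (m6)
bar 8: v0=F3 v1=F4 (P8)
  R2 @ bar2.0: G3/E4 M6 -> E3/B3 P5 similar
  R1 @ bar4.0: F3/C4 P5 -> A3/E4 P5 similar
  R4 @ bar6.1: C4/B4 M7 untreated
  R1 @ bar8.0: E3/E4 P8 -> F3/F4 P8 similar

No (4 violations)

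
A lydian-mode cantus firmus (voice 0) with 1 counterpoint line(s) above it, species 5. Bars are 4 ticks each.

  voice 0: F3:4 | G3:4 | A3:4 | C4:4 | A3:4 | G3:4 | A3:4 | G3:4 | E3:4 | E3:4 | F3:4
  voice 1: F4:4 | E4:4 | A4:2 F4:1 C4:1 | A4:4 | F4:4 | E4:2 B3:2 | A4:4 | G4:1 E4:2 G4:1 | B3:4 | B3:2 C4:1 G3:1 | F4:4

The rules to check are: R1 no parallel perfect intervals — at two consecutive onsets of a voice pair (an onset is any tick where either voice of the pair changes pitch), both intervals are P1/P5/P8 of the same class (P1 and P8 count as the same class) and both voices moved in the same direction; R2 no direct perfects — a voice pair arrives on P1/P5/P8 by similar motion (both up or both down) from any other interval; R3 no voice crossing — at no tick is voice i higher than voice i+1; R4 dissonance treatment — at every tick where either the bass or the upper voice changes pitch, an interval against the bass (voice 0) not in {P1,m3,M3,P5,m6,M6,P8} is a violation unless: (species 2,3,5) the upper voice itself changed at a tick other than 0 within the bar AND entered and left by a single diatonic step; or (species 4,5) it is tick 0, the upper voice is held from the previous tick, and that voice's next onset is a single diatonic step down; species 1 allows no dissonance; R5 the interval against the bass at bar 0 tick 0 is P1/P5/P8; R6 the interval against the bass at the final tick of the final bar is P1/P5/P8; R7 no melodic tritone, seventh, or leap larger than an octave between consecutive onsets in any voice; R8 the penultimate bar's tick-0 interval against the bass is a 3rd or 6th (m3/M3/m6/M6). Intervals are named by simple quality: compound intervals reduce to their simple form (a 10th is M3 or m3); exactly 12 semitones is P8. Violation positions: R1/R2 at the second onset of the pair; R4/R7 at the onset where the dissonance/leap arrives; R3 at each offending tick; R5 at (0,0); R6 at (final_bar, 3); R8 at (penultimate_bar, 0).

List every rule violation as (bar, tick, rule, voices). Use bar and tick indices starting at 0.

bar 0: v0=F3 v1=F4 downbeat P8
bar 1: v0=G3 v1=E4 downbeat M6
bar 2: v0=A3 v1=A4 downbeat P8
bar 3: v0=C4 v1=A4 downbeat M6
bar 4: v0=A3 v1=F4 downbeat m6
bar 5: v0=G3 v1=E4 downbeat M6
bar 6: v0=A3 v1=A4 downbeat P8
bar 7: v0=G3 v1=G4 downbeat P8
bar 8: v0=E3 v1=B3 downbeat P5
bar 9: v0=E3 v1=B3 downbeat P5
bar 10: v0=F3 v1=F4 downbeat P8
  -> R2 @ bar 2 tick 0 v(0, 1): G3/E4 M6 -> A3/A4 P8 similar
  -> R2 @ bar 6 tick 0 v(0, 1): G3/B3 M3 -> A3/A4 P8 similar
  -> R7 @ bar 6 tick 0 v(1,): B3->A4 leap 10st
  -> R1 @ bar 7 tick 0 v(0, 1): A3/A4 P8 -> G3/G4 P8 similar
  -> R2 @ bar 8 tick 0 v(0, 1): G3/G4 P8 -> E3/B3 P5 similar
  -> R8 @ bar 9 tick 0 v(0, 1): penult P5 not 3rd/6th
  -> R2 @ bar 10 tick 0 v(0, 1): E3/G3 m3 -> F3/F4 P8 similar
  -> R7 @ bar 10 tick 0 v(1,): G3->F4 leap 10st

(2, 0, R2, (0, 1))
(6, 0, R2, (0, 1))
(6, 0, R7, (1,))
(7, 0, R1, (0, 1))
(8, 0, R2, (0, 1))
(9, 0, R8, (0, 1))
(10, 0, R2, (0, 1))
(10, 0, R7, (1,))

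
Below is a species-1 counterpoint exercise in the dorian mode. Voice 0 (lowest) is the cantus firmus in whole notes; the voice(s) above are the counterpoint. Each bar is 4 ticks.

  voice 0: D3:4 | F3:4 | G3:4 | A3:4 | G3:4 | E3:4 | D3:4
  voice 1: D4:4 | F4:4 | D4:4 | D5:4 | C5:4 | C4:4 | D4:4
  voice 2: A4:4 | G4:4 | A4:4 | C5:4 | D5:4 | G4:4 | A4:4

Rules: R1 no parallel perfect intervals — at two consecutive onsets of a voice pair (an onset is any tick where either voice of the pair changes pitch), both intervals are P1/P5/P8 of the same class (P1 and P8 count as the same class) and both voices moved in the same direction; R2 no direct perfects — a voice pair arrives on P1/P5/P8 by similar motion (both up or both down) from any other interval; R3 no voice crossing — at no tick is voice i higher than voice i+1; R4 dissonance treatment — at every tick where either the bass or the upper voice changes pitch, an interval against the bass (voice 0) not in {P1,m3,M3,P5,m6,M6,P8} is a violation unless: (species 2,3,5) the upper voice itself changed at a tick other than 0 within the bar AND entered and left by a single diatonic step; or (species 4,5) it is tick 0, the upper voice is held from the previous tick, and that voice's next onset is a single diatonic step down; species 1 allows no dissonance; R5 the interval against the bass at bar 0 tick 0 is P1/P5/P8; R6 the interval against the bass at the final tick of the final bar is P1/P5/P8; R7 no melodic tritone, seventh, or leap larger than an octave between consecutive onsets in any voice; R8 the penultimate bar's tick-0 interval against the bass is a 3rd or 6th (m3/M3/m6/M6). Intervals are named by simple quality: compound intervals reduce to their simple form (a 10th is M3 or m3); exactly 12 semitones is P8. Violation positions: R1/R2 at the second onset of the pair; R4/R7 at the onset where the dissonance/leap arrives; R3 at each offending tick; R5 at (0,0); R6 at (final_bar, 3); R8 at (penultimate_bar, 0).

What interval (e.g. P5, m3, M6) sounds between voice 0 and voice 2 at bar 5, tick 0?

voice 0=E3 voice 2=G4 -> m3

m3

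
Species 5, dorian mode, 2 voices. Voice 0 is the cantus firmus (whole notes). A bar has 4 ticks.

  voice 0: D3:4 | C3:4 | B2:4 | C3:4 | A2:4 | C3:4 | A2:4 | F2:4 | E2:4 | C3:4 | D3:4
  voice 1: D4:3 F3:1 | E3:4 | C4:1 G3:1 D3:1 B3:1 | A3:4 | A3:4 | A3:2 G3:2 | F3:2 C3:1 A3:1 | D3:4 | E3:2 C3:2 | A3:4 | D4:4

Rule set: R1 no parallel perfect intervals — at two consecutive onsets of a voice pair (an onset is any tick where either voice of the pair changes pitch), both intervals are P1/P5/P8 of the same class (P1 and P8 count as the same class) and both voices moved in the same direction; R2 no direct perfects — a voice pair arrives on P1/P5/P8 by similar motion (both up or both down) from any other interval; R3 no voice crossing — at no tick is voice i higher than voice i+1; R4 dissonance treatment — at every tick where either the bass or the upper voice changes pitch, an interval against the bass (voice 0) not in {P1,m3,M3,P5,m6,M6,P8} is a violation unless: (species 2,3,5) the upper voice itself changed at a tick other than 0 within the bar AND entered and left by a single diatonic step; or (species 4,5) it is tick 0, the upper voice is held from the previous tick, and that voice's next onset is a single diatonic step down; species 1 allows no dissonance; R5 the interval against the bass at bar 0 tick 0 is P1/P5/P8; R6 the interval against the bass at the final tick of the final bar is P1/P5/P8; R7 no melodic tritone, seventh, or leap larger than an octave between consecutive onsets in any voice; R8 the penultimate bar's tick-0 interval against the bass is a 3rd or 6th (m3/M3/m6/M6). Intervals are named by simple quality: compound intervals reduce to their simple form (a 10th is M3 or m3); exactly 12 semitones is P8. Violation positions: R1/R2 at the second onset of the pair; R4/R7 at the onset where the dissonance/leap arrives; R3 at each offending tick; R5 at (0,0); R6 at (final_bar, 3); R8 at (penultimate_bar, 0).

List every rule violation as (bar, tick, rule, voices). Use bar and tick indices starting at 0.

(2, 0, R4, (0, 1))
(10, 0, R2, (0, 1))

bar 0: v0=D3 v1=D4 downbeat P8
bar 1: v0=C3 v1=E3 downbeat M3
bar 2: v0=B2 v1=C4 downbeat m2
bar 3: v0=C3 v1=A3 downbeat M6
bar 4: v0=A2 v1=A3 downbeat P8
bar 5: v0=C3 v1=A3 downbeat M6
bar 6: v0=A2 v1=F3 downbeat m6
bar 7: v0=F2 v1=D3 downbeat M6
bar 8: v0=E2 v1=E3 downbeat P8
bar 9: v0=C3 v1=A3 downbeat M6
bar 10: v0=D3 v1=D4 downbeat P8
  -> R4 @ bar 2 tick 0 v(0, 1): B2/C4 m2 untreated
  -> R2 @ bar 10 tick 0 v(0, 1): C3/A3 M6 -> D3/D4 P8 similar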